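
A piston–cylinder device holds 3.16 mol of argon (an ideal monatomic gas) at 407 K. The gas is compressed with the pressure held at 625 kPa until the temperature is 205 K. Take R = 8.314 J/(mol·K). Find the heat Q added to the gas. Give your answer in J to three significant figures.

Isobaric: W = nRΔT = (3.16)(8.314)(-202) = -5307 J.
ΔU = nCᵥΔT with Cᵥ = 3R/2: ΔU = (3.16)(12.47)(-202) = -7960 J.
Q = ΔU + W = -7960 − 5307 = -13267 J.

Q ≈ -13300 J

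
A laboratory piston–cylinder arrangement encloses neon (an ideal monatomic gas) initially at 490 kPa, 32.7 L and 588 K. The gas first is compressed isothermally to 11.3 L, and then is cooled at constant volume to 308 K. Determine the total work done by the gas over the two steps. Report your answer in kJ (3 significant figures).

W_total ≈ -17.0 kJ

Step 1 (isothermal): W = P₁V₁ ln(V₂/V₁) = (16023) ln(11.3/32.7) = -17026 J.
Step 2 (isochoric): W = 0 (constant volume).
W_total = -17026 + 0 = -17026 J.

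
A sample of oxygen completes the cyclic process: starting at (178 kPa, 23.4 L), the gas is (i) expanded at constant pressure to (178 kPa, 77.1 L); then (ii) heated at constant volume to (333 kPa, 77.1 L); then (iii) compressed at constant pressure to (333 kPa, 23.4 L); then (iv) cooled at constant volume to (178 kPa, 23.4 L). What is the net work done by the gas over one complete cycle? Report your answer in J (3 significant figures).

Constant-volume legs do no work.
W(i) = (178)(77.1 − 23.4) = 9559 J; W(iii) = (333)(23.4 − 77.1) = -17882 J.
W_net = 9559 − 17882 = -8324 J (the counter-clockwise enclosed area).

W_net ≈ -8320 J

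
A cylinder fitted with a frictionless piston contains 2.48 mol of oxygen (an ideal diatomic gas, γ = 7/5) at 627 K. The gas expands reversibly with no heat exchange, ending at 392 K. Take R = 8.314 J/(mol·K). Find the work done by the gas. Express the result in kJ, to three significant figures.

W ≈ 12.1 kJ

Adiabatic ⇒ Q = 0, so W_by = −ΔU = nCᵥ(T₁ − T₂).
Cᵥ = 5R/2 = 20.79 J/(mol·K).
W = (2.48)(20.79)(627 − 392) = 12113 J.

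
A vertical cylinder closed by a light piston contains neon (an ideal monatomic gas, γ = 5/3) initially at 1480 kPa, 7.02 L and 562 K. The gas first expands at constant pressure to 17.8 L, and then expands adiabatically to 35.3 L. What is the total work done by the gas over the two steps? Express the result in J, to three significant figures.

W_total ≈ 30400 J

Step 1 (isobaric): W = PΔV = (1480 kPa)(17.8 − 7.02 L) = 15954 J.
After step 1: P = 1480 kPa, V = 17.8 L, T = 1425 K.
Step 2 (adiabatic): W = (P₁V₁ − P₂V₂)/(γ−1) = (26344 − 16690)/0.667 = 14482 J.
W_total = 15954 + 14482 = 30436 J.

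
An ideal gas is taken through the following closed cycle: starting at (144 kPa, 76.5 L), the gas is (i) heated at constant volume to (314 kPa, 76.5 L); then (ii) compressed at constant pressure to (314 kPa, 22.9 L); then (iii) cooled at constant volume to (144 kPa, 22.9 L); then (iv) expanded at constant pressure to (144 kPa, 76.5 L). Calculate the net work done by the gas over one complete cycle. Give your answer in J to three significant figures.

W_net ≈ -9110 J

Constant-volume legs do no work.
W(ii) = (314)(22.9 − 76.5) = -16830 J; W(iv) = (144)(76.5 − 22.9) = 7718 J.
W_net = -16830 + 7718 = -9112 J (the counter-clockwise enclosed area).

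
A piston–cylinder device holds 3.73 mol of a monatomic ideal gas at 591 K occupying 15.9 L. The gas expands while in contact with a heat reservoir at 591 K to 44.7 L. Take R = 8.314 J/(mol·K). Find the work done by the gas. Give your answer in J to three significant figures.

W ≈ 18900 J

Isothermal: W = nRT ln(V₂/V₁).
W = (3.73)(8.314)(591) × ln(44.7/15.9)
  = 18328 × 1.034
W_by_gas = 18944 J.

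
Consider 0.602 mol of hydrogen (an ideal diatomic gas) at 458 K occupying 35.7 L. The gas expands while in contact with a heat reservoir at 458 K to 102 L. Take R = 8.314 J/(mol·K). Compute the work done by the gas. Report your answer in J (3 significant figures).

Isothermal: W = nRT ln(V₂/V₁).
W = (0.602)(8.314)(458) × ln(102/35.7)
  = 2292 × 1.05
W_by_gas = 2407 J.

W ≈ 2410 J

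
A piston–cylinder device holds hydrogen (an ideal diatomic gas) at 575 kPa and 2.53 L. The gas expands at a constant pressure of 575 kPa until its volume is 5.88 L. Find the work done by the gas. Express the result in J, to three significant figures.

W ≈ 1930 J

Isobaric: W = P ΔV.
W = (575 kPa)(5.88 − 2.53 L) = (575)(3.35) = 1926 J.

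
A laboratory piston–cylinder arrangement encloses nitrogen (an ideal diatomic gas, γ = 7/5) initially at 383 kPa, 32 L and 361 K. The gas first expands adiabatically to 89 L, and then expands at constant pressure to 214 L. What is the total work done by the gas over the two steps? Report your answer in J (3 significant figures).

Step 1 (adiabatic): W = (P₁V₁ − P₂V₂)/(γ−1) = (12256 − 8141)/0.4 = 10289 J.
After step 1: P = 91.47 kPa, V = 89 L, T = 239.8 K.
Step 2 (isobaric): W = PΔV = (91.47 kPa)(214 − 89 L) = 11433 J.
W_total = 10289 + 11433 = 21722 J.

W_total ≈ 21700 J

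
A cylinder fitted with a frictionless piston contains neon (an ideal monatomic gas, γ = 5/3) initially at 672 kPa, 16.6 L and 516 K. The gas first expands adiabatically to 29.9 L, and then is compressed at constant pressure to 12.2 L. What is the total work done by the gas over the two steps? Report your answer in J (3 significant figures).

Step 1 (adiabatic): W = (P₁V₁ − P₂V₂)/(γ−1) = (11155 − 7535)/0.667 = 5430 J.
After step 1: P = 252 kPa, V = 29.9 L, T = 348.6 K.
Step 2 (isobaric): W = PΔV = (252 kPa)(12.2 − 29.9 L) = -4461 J.
W_total = 5430 − 4461 = 969.1 J.

W_total ≈ 969 J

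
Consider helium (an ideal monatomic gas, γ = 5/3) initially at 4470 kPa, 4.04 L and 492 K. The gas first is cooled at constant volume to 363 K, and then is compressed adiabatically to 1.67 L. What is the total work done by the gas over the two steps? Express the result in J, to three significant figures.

W_total ≈ -16000 J

Step 1 (isochoric): W = 0 (constant volume).
After step 1: P = 3298 kPa (V unchanged).
Step 2 (adiabatic): W = (P₁V₁ − P₂V₂)/(γ−1) = (13324 − 24011)/0.667 = -16030 J.
W_total = 0 − 16030 = -16030 J.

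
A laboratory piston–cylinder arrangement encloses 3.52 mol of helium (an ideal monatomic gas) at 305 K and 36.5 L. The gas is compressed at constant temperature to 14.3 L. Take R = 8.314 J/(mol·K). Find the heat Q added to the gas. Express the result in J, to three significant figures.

Q ≈ -8360 J

Isothermal ⇒ ΔU = 0, so Q = W = nRT ln(V₂/V₁).
Q = (3.52)(8.314)(305) ln(14.3/36.5) = 8926 × -0.9371 = -8364 J.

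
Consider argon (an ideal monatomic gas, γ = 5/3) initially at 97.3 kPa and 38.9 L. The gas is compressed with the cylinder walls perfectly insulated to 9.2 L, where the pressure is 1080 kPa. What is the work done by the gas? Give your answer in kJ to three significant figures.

W ≈ -9.23 kJ

Adiabatic: W = (P₁V₁ − P₂V₂)/(γ − 1) with γ = 5/3.
P₁V₁ = 3785 J, P₂V₂ = 9936 J.
W = (3785 − 9936) / 0.6667 = -9227 J.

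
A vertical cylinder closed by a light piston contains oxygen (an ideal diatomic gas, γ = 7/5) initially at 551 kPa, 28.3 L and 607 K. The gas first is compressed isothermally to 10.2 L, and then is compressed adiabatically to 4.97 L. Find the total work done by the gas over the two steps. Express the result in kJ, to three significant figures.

Step 1 (isothermal): W = P₁V₁ ln(V₂/V₁) = (15593) ln(10.2/28.3) = -15913 J.
After step 1: P = 1529 kPa, V = 10.2 L, T = 607 K.
Step 2 (adiabatic): W = (P₁V₁ − P₂V₂)/(γ−1) = (15593 − 20789)/0.4 = -12989 J.
W_total = -15913 − 12989 = -28902 J.

W_total ≈ -28.9 kJ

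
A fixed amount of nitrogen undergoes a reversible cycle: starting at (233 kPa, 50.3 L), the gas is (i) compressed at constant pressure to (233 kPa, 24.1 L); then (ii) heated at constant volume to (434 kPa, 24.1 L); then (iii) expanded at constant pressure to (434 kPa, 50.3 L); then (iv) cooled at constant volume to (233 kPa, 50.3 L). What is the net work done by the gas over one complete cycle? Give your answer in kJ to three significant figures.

Constant-volume legs do no work.
W(i) = (233)(24.1 − 50.3) = -6105 J; W(iii) = (434)(50.3 − 24.1) = 11371 J.
W_net = -6105 + 11371 = 5266 J (the clockwise enclosed area).

W_net ≈ 5.27 kJ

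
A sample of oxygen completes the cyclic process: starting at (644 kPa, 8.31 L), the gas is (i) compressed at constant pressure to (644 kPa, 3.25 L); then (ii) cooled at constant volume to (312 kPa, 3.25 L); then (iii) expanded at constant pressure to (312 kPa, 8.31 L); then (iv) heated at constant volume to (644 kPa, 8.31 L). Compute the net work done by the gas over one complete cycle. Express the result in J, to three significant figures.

W_net ≈ -1680 J

Constant-volume legs do no work.
W(i) = (644)(3.25 − 8.31) = -3259 J; W(iii) = (312)(8.31 − 3.25) = 1579 J.
W_net = -3259 + 1579 = -1680 J (the counter-clockwise enclosed area).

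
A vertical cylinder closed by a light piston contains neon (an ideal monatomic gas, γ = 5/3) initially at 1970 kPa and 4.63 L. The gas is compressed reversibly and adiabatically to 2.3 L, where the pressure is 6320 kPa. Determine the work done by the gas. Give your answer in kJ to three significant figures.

Adiabatic: W = (P₁V₁ − P₂V₂)/(γ − 1) with γ = 5/3.
P₁V₁ = 9121 J, P₂V₂ = 14536 J.
W = (9121 − 14536) / 0.6667 = -8122 J.

W ≈ -8.12 kJ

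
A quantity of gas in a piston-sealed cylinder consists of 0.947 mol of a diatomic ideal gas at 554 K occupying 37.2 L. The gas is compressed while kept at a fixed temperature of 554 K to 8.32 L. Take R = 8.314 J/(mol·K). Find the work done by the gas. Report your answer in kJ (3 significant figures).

W ≈ -6.53 kJ

Isothermal: W = nRT ln(V₂/V₁).
W = (0.947)(8.314)(554) × ln(8.32/37.2)
  = 4362 × -1.498
W_by_gas = -6532 J.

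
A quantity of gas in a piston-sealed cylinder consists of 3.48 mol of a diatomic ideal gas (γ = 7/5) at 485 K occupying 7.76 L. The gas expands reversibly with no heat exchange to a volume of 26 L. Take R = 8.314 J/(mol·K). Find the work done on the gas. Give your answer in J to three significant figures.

Adiabatic: TV^(γ−1) = const with γ = 7/5.
T₂ = T₁ (V₁/V₂)^(γ−1) = 485 × (7.76/26)^0.4 = 485 × 0.6165 = 299 K.
W_by = nCᵥ(T₁ − T₂) = (3.48)(20.79)(485 − 299) = 13452 J.
Work on gas = −W_by = -13452 J.

W ≈ -13500 J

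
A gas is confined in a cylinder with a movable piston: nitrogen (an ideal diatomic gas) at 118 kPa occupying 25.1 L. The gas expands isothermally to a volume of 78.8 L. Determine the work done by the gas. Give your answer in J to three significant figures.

Isothermal: W = nRT ln(V₂/V₁) = P₁V₁ ln(V₂/V₁).
P₁V₁ = (118 kPa)(25.1 L) = 2962 J.
W = 2962 × ln(78.8/25.1) = 2962 × 1.144
W_by_gas = 3388 J.

W ≈ 3390 J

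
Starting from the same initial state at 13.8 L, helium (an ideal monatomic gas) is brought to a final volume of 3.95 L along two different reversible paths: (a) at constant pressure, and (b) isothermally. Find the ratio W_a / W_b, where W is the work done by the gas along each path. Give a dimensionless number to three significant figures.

W_a / W_b ≈ 0.571

Path (a) isobaric: W = P₁(V₂ − V₁) → W_a/(P₁V₁) = -0.7138.
Path (b) isothermal: W = P₁V₁ ln(V₂/V₁) → W_b/(P₁V₁) = -1.251.
W_a / W_b = -0.7138 / -1.251 = 0.5706.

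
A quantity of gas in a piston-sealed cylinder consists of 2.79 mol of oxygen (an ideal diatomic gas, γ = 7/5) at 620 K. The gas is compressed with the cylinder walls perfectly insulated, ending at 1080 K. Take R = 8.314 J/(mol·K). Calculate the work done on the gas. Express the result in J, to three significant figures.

Adiabatic ⇒ Q = 0, so W_by = −ΔU = nCᵥ(T₁ − T₂).
Cᵥ = 5R/2 = 20.79 J/(mol·K).
W = (2.79)(20.79)(620 − 1080) = -26675 J.
Work on gas = −W_by = 26675 J.

W ≈ 26700 J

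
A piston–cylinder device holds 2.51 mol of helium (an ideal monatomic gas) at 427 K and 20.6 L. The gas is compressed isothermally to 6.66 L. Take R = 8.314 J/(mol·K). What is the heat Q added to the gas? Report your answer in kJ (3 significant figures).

Isothermal ⇒ ΔU = 0, so Q = W = nRT ln(V₂/V₁).
Q = (2.51)(8.314)(427) ln(6.66/20.6) = 8911 × -1.129 = -10062 J.

Q ≈ -10.1 kJ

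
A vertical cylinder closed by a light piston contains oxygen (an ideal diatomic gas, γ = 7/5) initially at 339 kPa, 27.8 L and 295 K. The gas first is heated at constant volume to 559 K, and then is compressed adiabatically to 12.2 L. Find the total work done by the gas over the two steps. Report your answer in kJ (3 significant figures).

Step 1 (isochoric): W = 0 (constant volume).
After step 1: P = 642.4 kPa (V unchanged).
Step 2 (adiabatic): W = (P₁V₁ − P₂V₂)/(γ−1) = (17858 − 24826)/0.4 = -17420 J.
W_total = 0 − 17420 = -17420 J.

W_total ≈ -17.4 kJ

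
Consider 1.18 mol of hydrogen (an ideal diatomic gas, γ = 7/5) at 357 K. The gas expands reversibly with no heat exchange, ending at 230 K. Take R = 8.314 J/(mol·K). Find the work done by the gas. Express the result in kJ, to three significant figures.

W ≈ 3.11 kJ

Adiabatic ⇒ Q = 0, so W_by = −ΔU = nCᵥ(T₁ − T₂).
Cᵥ = 5R/2 = 20.79 J/(mol·K).
W = (1.18)(20.79)(357 − 230) = 3115 J.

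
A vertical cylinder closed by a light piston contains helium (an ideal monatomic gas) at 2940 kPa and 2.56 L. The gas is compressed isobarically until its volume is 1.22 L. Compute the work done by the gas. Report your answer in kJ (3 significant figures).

W ≈ -3.94 kJ

Isobaric: W = P ΔV.
W = (2940 kPa)(1.22 − 2.56 L) = (2940)(-1.34) = -3940 J.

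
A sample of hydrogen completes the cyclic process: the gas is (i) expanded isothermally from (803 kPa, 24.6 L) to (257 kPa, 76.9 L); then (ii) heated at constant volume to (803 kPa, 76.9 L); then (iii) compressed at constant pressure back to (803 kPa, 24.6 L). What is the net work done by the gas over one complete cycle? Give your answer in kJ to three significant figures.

W_net ≈ -19.5 kJ

Leg (i): W = PᵢVᵢ ln(V_f/Vᵢ) = (19754) ln(76.9/24.6) = 22515 J.
Leg (ii): W = 0.
Leg (iii): W = PΔV = (803)(24.6 − 76.9) = -41997 J.
W_net = 22515 − 41997 = -19482 J.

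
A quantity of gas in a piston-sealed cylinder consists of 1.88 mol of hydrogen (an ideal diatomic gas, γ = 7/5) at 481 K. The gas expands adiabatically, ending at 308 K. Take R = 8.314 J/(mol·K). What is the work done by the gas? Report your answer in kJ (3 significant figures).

Adiabatic ⇒ Q = 0, so W_by = −ΔU = nCᵥ(T₁ − T₂).
Cᵥ = 5R/2 = 20.79 J/(mol·K).
W = (1.88)(20.79)(481 − 308) = 6760 J.

W ≈ 6.76 kJ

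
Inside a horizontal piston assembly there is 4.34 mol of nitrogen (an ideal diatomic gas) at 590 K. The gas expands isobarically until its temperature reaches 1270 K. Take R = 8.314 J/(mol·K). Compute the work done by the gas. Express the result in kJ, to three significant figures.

W ≈ 24.5 kJ

Isobaric: W = P ΔV = nR ΔT.
W = (4.34)(8.314)(1270 − 590) = 24536 J.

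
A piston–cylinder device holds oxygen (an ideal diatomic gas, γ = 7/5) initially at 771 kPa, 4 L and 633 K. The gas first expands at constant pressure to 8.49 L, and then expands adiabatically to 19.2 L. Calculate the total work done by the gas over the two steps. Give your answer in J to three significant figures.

W_total ≈ 8020 J

Step 1 (isobaric): W = PΔV = (771 kPa)(8.49 − 4 L) = 3462 J.
After step 1: P = 771 kPa, V = 8.49 L, T = 1344 K.
Step 2 (adiabatic): W = (P₁V₁ − P₂V₂)/(γ−1) = (6546 − 4723)/0.4 = 4557 J.
W_total = 3462 + 4557 = 8019 J.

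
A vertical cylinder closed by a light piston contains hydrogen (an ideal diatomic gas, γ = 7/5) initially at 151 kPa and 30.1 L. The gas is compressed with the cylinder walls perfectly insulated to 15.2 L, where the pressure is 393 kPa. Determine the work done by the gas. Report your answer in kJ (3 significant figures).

W ≈ -3.57 kJ

Adiabatic: W = (P₁V₁ − P₂V₂)/(γ − 1) with γ = 7/5.
P₁V₁ = 4545 J, P₂V₂ = 5974 J.
W = (4545 − 5974) / 0.4 = -3571 J.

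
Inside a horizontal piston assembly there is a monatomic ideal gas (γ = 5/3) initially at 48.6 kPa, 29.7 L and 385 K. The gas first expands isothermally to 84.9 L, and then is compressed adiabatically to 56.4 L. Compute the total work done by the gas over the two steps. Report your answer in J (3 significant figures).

Step 1 (isothermal): W = P₁V₁ ln(V₂/V₁) = (1443) ln(84.9/29.7) = 1516 J.
After step 1: P = 17 kPa, V = 84.9 L, T = 385 K.
Step 2 (adiabatic): W = (P₁V₁ − P₂V₂)/(γ−1) = (1443 − 1896)/0.667 = -678.7 J.
W_total = 1516 − 678.7 = 837.4 J.

W_total ≈ 837 J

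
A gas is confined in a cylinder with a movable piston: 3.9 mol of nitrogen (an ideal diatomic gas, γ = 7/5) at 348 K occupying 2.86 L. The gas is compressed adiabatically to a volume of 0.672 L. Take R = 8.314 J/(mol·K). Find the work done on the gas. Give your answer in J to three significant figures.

W ≈ 22100 J

Adiabatic: TV^(γ−1) = const with γ = 7/5.
T₂ = T₁ (V₁/V₂)^(γ−1) = 348 × (2.86/0.672)^0.4 = 348 × 1.785 = 621.1 K.
W_by = nCᵥ(T₁ − T₂) = (3.9)(20.79)(348 − 621.1) = -22140 J.
Work on gas = −W_by = 22140 J.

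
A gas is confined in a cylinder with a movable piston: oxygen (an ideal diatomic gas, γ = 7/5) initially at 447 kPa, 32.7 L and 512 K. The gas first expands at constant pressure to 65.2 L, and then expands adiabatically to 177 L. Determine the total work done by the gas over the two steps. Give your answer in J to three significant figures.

Step 1 (isobaric): W = PΔV = (447 kPa)(65.2 − 32.7 L) = 14528 J.
After step 1: P = 447 kPa, V = 65.2 L, T = 1021 K.
Step 2 (adiabatic): W = (P₁V₁ − P₂V₂)/(γ−1) = (29144 − 19546)/0.4 = 23995 J.
W_total = 14528 + 23995 = 38523 J.

W_total ≈ 38500 J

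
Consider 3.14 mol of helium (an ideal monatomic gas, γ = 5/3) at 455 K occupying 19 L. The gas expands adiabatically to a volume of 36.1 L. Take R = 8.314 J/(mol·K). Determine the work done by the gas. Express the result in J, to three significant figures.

W ≈ 6200 J

Adiabatic: TV^(γ−1) = const with γ = 5/3.
T₂ = T₁ (V₁/V₂)^(γ−1) = 455 × (19/36.1)^0.667 = 455 × 0.6519 = 296.6 K.
W_by = nCᵥ(T₁ − T₂) = (3.14)(12.47)(455 − 296.6) = 6203 J.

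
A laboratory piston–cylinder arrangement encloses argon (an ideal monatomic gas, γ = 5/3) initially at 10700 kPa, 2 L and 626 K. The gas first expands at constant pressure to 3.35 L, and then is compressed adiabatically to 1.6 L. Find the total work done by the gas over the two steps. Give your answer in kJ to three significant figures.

Step 1 (isobaric): W = PΔV = (10700 kPa)(3.35 − 2 L) = 14445 J.
After step 1: P = 10700 kPa, V = 3.35 L, T = 1049 K.
Step 2 (adiabatic): W = (P₁V₁ − P₂V₂)/(γ−1) = (35845 − 58665)/0.667 = -34230 J.
W_total = 14445 − 34230 = -19785 J.

W_total ≈ -19.8 kJ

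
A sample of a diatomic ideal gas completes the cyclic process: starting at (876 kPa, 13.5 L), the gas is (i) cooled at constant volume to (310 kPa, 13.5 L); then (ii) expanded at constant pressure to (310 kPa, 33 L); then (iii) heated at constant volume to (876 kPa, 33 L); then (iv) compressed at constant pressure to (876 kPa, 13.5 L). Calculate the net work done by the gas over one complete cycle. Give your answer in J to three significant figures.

W_net ≈ -11000 J

Constant-volume legs do no work.
W(ii) = (310)(33 − 13.5) = 6045 J; W(iv) = (876)(13.5 − 33) = -17082 J.
W_net = 6045 − 17082 = -11037 J (the counter-clockwise enclosed area).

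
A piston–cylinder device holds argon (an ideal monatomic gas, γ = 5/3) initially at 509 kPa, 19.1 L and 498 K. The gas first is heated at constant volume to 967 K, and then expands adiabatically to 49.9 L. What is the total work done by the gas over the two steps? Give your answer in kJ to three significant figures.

Step 1 (isochoric): W = 0 (constant volume).
After step 1: P = 988.4 kPa (V unchanged).
Step 2 (adiabatic): W = (P₁V₁ − P₂V₂)/(γ−1) = (18878 − 9952)/0.667 = 13389 J.
W_total = 0 + 13389 = 13389 J.

W_total ≈ 13.4 kJ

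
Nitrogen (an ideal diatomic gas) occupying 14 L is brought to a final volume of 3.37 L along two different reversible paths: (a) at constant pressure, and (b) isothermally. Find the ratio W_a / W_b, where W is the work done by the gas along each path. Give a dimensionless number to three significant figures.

W_a / W_b ≈ 0.533

Path (a) isobaric: W = P₁(V₂ − V₁) → W_a/(P₁V₁) = -0.7593.
Path (b) isothermal: W = P₁V₁ ln(V₂/V₁) → W_b/(P₁V₁) = -1.424.
W_a / W_b = -0.7593 / -1.424 = 0.5332.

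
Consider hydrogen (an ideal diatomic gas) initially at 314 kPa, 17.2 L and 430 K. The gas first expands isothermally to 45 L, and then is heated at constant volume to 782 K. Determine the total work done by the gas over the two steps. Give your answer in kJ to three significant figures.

Step 1 (isothermal): W = P₁V₁ ln(V₂/V₁) = (5401) ln(45/17.2) = 5194 J.
Step 2 (isochoric): W = 0 (constant volume).
W_total = 5194 + 0 = 5194 J.

W_total ≈ 5.19 kJ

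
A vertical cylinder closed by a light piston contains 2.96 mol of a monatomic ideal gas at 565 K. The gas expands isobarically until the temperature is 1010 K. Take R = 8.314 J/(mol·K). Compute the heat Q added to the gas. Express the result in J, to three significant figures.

Q ≈ 27400 J

Isobaric: W = nRΔT = (2.96)(8.314)(445) = 10951 J.
ΔU = nCᵥΔT with Cᵥ = 3R/2: ΔU = (2.96)(12.47)(445) = 16427 J.
Q = ΔU + W = 16427 + 10951 = 27378 J.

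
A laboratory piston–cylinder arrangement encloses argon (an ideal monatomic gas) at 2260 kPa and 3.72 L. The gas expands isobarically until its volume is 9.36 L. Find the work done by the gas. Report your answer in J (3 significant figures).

Isobaric: W = P ΔV.
W = (2260 kPa)(9.36 − 3.72 L) = (2260)(5.64) = 12746 J.

W ≈ 12700 J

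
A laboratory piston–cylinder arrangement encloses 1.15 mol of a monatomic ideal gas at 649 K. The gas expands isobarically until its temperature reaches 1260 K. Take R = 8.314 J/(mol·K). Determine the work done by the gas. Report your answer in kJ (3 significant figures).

Isobaric: W = P ΔV = nR ΔT.
W = (1.15)(8.314)(1260 − 649) = 5842 J.

W ≈ 5.84 kJ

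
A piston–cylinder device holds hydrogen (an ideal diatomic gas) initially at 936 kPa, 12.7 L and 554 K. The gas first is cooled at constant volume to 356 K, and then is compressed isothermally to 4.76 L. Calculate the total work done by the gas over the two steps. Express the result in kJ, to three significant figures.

W_total ≈ -7.50 kJ

Step 1 (isochoric): W = 0 (constant volume).
After step 1: P = 601.5 kPa (V unchanged).
Step 2 (isothermal): W = P₁V₁ ln(V₂/V₁) = (7639) ln(4.76/12.7) = -7496 J.
W_total = 0 − 7496 = -7496 J.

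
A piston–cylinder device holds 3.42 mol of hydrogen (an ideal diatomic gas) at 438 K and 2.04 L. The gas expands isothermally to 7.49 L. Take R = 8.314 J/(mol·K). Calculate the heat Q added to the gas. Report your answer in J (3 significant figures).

Q ≈ 16200 J

Isothermal ⇒ ΔU = 0, so Q = W = nRT ln(V₂/V₁).
Q = (3.42)(8.314)(438) ln(7.49/2.04) = 12454 × 1.301 = 16198 J.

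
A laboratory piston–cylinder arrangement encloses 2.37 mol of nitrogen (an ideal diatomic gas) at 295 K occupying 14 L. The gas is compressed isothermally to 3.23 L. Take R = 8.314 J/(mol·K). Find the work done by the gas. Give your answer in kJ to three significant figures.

Isothermal: W = nRT ln(V₂/V₁).
W = (2.37)(8.314)(295) × ln(3.23/14)
  = 5813 × -1.467
W_by_gas = -8525 J.

W ≈ -8.52 kJ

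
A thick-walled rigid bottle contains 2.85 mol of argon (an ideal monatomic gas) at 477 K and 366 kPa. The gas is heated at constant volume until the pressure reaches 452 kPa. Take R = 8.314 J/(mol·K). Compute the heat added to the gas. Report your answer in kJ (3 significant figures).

Constant volume ⇒ W = 0, so Q = ΔU = nCᵥΔT with Cᵥ = 3R/2 = 12.47 J/(mol·K).
At constant V, T₂/T₁ = P₂/P₁ ⇒ ΔT = T₁(P₂/P₁ − 1) = 477·(452/366 − 1) = 112.1 K.
ΔU = (2.85)(12.47)(112.1) = 3984 J.

Q ≈ 3.98 kJ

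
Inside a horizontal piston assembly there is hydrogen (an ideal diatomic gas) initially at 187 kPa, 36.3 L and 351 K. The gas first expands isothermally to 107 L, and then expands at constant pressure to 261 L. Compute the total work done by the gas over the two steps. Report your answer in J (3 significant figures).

W_total ≈ 17100 J

Step 1 (isothermal): W = P₁V₁ ln(V₂/V₁) = (6788) ln(107/36.3) = 7338 J.
After step 1: P = 63.44 kPa, V = 107 L, T = 351 K.
Step 2 (isobaric): W = PΔV = (63.44 kPa)(261 − 107 L) = 9770 J.
W_total = 7338 + 9770 = 17108 J.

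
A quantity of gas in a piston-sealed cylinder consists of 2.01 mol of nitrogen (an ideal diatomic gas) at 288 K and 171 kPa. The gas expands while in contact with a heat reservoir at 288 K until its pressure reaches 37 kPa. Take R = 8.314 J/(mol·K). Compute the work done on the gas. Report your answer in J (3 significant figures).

W ≈ -7370 J

Isothermal process: W = nRT ln(V₂/V₁) = nRT ln(P₁/P₂).
W = (2.01)(8.314)(288) × ln(171/37)
  = 4813 × ln(4.622) = 4813 × 1.531
W_by_gas = 7367 J; work on gas = −W_by = -7367 J.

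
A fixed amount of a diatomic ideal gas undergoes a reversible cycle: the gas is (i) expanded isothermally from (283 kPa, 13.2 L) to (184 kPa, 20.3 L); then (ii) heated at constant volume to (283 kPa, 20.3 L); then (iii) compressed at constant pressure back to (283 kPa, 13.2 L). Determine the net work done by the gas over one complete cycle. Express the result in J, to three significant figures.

W_net ≈ -401 J

Leg (i): W = PᵢVᵢ ln(V_f/Vᵢ) = (3736) ln(20.3/13.2) = 1608 J.
Leg (ii): W = 0.
Leg (iii): W = PΔV = (283)(13.2 − 20.3) = -2009 J.
W_net = 1608 − 2009 = -401.5 J.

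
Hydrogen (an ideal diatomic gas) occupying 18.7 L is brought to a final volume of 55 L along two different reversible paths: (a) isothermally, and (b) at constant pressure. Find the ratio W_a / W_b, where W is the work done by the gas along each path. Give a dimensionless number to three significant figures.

W_a / W_b ≈ 0.556

Path (a) isothermal: W = P₁V₁ ln(V₂/V₁) → W_a/(P₁V₁) = 1.079.
Path (b) isobaric: W = P₁(V₂ − V₁) → W_b/(P₁V₁) = 1.941.
W_a / W_b = 1.079 / 1.941 = 0.5558.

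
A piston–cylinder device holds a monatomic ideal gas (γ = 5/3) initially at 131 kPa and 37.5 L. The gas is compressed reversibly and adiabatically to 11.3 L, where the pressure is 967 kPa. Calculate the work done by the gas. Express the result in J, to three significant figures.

Adiabatic: W = (P₁V₁ − P₂V₂)/(γ − 1) with γ = 5/3.
P₁V₁ = 4912 J, P₂V₂ = 10927 J.
W = (4912 − 10927) / 0.6667 = -9022 J.

W ≈ -9020 J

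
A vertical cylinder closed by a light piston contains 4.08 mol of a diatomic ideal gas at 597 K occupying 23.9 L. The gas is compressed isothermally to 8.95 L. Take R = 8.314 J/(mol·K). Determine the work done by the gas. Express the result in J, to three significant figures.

Isothermal: W = nRT ln(V₂/V₁).
W = (4.08)(8.314)(597) × ln(8.95/23.9)
  = 20251 × -0.9822
W_by_gas = -19891 J.

W ≈ -19900 J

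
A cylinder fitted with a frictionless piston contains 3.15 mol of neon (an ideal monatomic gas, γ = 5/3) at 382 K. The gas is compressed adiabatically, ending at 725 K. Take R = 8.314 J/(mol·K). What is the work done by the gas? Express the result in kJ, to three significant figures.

W ≈ -13.5 kJ

Adiabatic ⇒ Q = 0, so W_by = −ΔU = nCᵥ(T₁ − T₂).
Cᵥ = 3R/2 = 12.47 J/(mol·K).
W = (3.15)(12.47)(382 − 725) = -13474 J.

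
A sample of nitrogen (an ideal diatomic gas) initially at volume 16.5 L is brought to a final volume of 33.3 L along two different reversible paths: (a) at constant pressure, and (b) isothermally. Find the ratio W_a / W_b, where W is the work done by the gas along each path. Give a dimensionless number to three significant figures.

Path (a) isobaric: W = P₁(V₂ − V₁) → W_a/(P₁V₁) = 1.018.
Path (b) isothermal: W = P₁V₁ ln(V₂/V₁) → W_b/(P₁V₁) = 0.7022.
W_a / W_b = 1.018 / 0.7022 = 1.45.

W_a / W_b ≈ 1.45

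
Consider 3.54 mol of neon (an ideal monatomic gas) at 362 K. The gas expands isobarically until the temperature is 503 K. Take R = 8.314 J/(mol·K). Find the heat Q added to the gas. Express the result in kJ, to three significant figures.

Isobaric: W = nRΔT = (3.54)(8.314)(141) = 4150 J.
ΔU = nCᵥΔT with Cᵥ = 3R/2: ΔU = (3.54)(12.47)(141) = 6225 J.
Q = ΔU + W = 6225 + 4150 = 10375 J.

Q ≈ 10.4 kJ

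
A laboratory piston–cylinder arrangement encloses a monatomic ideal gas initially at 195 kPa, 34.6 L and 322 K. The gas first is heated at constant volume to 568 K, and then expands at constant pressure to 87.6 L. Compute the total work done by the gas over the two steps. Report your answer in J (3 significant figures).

W_total ≈ 18200 J

Step 1 (isochoric): W = 0 (constant volume).
After step 1: P = 344 kPa (V unchanged).
Step 2 (isobaric): W = PΔV = (344 kPa)(87.6 − 34.6 L) = 18231 J.
W_total = 0 + 18231 = 18231 J.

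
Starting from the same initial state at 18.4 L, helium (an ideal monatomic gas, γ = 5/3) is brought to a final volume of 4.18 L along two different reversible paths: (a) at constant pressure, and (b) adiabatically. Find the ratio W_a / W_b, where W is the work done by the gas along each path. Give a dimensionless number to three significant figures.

Path (a) isobaric: W = P₁(V₂ − V₁) → W_a/(P₁V₁) = -0.7728.
Path (b) adiabatic: W = P₁V₁(1 − (V₁/V₂)^(γ−1))/(γ−1) → W_b/(P₁V₁) = -2.529.
W_a / W_b = -0.7728 / -2.529 = 0.3056.

W_a / W_b ≈ 0.306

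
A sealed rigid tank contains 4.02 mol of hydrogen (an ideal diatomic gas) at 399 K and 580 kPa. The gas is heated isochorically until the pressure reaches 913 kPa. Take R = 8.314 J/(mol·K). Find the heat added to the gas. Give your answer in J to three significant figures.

Constant volume ⇒ W = 0, so Q = ΔU = nCᵥΔT with Cᵥ = 5R/2 = 20.79 J/(mol·K).
At constant V, T₂/T₁ = P₂/P₁ ⇒ ΔT = T₁(P₂/P₁ − 1) = 399·(913/580 − 1) = 229.1 K.
ΔU = (4.02)(20.79)(229.1) = 19141 J.

Q ≈ 19100 J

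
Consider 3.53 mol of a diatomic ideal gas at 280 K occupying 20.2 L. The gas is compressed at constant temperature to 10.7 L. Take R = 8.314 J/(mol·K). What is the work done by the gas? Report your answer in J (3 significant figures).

Isothermal: W = nRT ln(V₂/V₁).
W = (3.53)(8.314)(280) × ln(10.7/20.2)
  = 8218 × -0.6354
W_by_gas = -5222 J.

W ≈ -5220 J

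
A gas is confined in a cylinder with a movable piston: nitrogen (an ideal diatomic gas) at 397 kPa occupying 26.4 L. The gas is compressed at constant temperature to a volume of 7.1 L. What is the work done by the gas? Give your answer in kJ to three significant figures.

Isothermal: W = nRT ln(V₂/V₁) = P₁V₁ ln(V₂/V₁).
P₁V₁ = (397 kPa)(26.4 L) = 10481 J.
W = 10481 × ln(7.1/26.4) = 10481 × -1.313
W_by_gas = -13764 J.

W ≈ -13.8 kJ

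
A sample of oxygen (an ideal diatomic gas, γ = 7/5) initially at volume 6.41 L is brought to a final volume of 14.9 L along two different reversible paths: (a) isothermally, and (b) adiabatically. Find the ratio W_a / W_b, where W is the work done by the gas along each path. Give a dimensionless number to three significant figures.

Path (a) isothermal: W = P₁V₁ ln(V₂/V₁) → W_a/(P₁V₁) = 0.8435.
Path (b) adiabatic: W = P₁V₁(1 − (V₁/V₂)^(γ−1))/(γ−1) → W_b/(P₁V₁) = 0.7159.
W_a / W_b = 0.8435 / 0.7159 = 1.178.

W_a / W_b ≈ 1.18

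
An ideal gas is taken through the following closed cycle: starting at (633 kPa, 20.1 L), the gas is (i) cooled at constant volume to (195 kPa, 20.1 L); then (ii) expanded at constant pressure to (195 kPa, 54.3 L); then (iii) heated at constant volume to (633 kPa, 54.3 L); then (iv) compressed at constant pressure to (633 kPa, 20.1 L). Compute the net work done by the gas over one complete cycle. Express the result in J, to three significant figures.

W_net ≈ -15000 J

Constant-volume legs do no work.
W(ii) = (195)(54.3 − 20.1) = 6669 J; W(iv) = (633)(20.1 − 54.3) = -21649 J.
W_net = 6669 − 21649 = -14980 J (the counter-clockwise enclosed area).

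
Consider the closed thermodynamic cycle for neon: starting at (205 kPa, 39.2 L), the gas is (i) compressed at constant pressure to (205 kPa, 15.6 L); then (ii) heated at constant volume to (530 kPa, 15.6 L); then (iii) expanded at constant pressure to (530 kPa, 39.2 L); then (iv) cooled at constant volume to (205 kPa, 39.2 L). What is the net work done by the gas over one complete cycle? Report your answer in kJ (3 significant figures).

Constant-volume legs do no work.
W(i) = (205)(15.6 − 39.2) = -4838 J; W(iii) = (530)(39.2 − 15.6) = 12508 J.
W_net = -4838 + 12508 = 7670 J (the clockwise enclosed area).

W_net ≈ 7.67 kJ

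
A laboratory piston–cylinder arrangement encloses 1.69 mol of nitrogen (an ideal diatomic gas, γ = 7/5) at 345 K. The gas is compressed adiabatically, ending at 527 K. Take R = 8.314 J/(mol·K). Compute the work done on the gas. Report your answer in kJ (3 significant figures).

Adiabatic ⇒ Q = 0, so W_by = −ΔU = nCᵥ(T₁ − T₂).
Cᵥ = 5R/2 = 20.79 J/(mol·K).
W = (1.69)(20.79)(345 − 527) = -6393 J.
Work on gas = −W_by = 6393 J.

W ≈ 6.39 kJ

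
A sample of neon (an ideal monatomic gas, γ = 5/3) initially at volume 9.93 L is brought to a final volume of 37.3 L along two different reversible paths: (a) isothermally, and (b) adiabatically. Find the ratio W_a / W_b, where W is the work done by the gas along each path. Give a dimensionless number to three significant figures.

Path (a) isothermal: W = P₁V₁ ln(V₂/V₁) → W_a/(P₁V₁) = 1.323.
Path (b) adiabatic: W = P₁V₁(1 − (V₁/V₂)^(γ−1))/(γ−1) → W_b/(P₁V₁) = 0.8792.
W_a / W_b = 1.323 / 0.8792 = 1.505.

W_a / W_b ≈ 1.51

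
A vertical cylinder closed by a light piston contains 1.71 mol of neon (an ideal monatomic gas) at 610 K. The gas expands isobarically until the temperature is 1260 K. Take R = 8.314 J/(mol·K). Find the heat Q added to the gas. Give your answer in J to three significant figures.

Q ≈ 23100 J

Isobaric: W = nRΔT = (1.71)(8.314)(650) = 9241 J.
ΔU = nCᵥΔT with Cᵥ = 3R/2: ΔU = (1.71)(12.47)(650) = 13862 J.
Q = ΔU + W = 13862 + 9241 = 23103 J.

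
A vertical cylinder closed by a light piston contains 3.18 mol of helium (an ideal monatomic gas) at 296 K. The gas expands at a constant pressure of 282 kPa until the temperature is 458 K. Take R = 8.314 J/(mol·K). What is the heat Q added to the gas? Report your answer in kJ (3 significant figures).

Q ≈ 10.7 kJ

Isobaric: W = nRΔT = (3.18)(8.314)(162) = 4283 J.
ΔU = nCᵥΔT with Cᵥ = 3R/2: ΔU = (3.18)(12.47)(162) = 6425 J.
Q = ΔU + W = 6425 + 4283 = 10708 J.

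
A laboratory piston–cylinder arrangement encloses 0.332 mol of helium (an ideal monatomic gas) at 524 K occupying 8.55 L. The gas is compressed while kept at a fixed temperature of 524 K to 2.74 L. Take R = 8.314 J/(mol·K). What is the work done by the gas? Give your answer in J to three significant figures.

W ≈ -1650 J

Isothermal: W = nRT ln(V₂/V₁).
W = (0.332)(8.314)(524) × ln(2.74/8.55)
  = 1446 × -1.138
W_by_gas = -1646 J.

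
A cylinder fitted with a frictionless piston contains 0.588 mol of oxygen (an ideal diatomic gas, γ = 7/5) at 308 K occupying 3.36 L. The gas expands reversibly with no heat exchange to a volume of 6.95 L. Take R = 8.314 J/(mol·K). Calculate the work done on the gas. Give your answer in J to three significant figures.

Adiabatic: TV^(γ−1) = const with γ = 7/5.
T₂ = T₁ (V₁/V₂)^(γ−1) = 308 × (3.36/6.95)^0.4 = 308 × 0.7477 = 230.3 K.
W_by = nCᵥ(T₁ − T₂) = (0.588)(20.79)(308 − 230.3) = 949.6 J.
Work on gas = −W_by = -949.6 J.

W ≈ -950 J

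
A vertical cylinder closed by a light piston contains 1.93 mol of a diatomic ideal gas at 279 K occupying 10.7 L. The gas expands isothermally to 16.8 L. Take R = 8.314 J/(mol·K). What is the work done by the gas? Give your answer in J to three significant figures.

Isothermal: W = nRT ln(V₂/V₁).
W = (1.93)(8.314)(279) × ln(16.8/10.7)
  = 4477 × 0.4511
W_by_gas = 2020 J.

W ≈ 2020 J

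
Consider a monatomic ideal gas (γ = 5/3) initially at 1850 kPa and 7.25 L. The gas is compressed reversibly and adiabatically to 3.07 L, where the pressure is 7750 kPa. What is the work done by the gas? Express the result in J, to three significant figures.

Adiabatic: W = (P₁V₁ − P₂V₂)/(γ − 1) with γ = 5/3.
P₁V₁ = 13412 J, P₂V₂ = 23792 J.
W = (13412 − 23792) / 0.6667 = -15570 J.

W ≈ -15600 J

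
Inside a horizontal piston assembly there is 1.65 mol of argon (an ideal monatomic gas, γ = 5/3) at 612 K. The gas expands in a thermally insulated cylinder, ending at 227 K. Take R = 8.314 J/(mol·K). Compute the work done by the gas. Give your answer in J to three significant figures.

Adiabatic ⇒ Q = 0, so W_by = −ΔU = nCᵥ(T₁ − T₂).
Cᵥ = 3R/2 = 12.47 J/(mol·K).
W = (1.65)(12.47)(612 − 227) = 7922 J.

W ≈ 7920 J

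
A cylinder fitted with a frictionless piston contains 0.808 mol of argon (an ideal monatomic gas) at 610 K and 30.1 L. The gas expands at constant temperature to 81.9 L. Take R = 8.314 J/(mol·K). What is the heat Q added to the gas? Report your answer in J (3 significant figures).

Isothermal ⇒ ΔU = 0, so Q = W = nRT ln(V₂/V₁).
Q = (0.808)(8.314)(610) ln(81.9/30.1) = 4098 × 1.001 = 4102 J.

Q ≈ 4100 J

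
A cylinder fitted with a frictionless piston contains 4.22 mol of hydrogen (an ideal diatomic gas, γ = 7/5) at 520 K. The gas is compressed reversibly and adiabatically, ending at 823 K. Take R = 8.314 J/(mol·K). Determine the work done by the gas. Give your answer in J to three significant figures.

Adiabatic ⇒ Q = 0, so W_by = −ΔU = nCᵥ(T₁ − T₂).
Cᵥ = 5R/2 = 20.79 J/(mol·K).
W = (4.22)(20.79)(520 − 823) = -26577 J.

W ≈ -26600 J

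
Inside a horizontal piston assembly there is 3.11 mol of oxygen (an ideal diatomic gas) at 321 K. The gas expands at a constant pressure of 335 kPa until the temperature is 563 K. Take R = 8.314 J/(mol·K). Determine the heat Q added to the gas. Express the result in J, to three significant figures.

Q ≈ 21900 J

Isobaric: W = nRΔT = (3.11)(8.314)(242) = 6257 J.
ΔU = nCᵥΔT with Cᵥ = 5R/2: ΔU = (3.11)(20.79)(242) = 15643 J.
Q = ΔU + W = 15643 + 6257 = 21900 J.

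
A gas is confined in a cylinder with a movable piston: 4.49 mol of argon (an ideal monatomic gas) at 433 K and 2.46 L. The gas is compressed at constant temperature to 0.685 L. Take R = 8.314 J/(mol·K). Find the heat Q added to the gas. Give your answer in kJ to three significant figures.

Isothermal ⇒ ΔU = 0, so Q = W = nRT ln(V₂/V₁).
Q = (4.49)(8.314)(433) ln(0.685/2.46) = 16164 × -1.278 = -20665 J.

Q ≈ -20.7 kJ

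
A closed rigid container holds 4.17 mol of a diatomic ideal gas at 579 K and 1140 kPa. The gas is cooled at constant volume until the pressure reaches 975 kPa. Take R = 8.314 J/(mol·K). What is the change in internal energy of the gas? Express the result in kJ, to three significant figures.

ΔU ≈ -7.26 kJ

Constant volume ⇒ W = 0, so Q = ΔU = nCᵥΔT with Cᵥ = 5R/2 = 20.79 J/(mol·K).
At constant V, T₂/T₁ = P₂/P₁ ⇒ ΔT = T₁(P₂/P₁ − 1) = 579·(975/1140 − 1) = -83.8 K.
ΔU = (4.17)(20.79)(-83.8) = -7263 J.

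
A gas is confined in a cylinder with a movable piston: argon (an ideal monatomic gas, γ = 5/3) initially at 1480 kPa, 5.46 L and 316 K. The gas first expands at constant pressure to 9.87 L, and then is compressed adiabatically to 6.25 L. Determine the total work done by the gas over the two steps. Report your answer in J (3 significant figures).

Step 1 (isobaric): W = PΔV = (1480 kPa)(9.87 − 5.46 L) = 6527 J.
After step 1: P = 1480 kPa, V = 9.87 L, T = 571.2 K.
Step 2 (adiabatic): W = (P₁V₁ − P₂V₂)/(γ−1) = (14608 − 19809)/0.667 = -7803 J.
W_total = 6527 − 7803 = -1276 J.

W_total ≈ -1280 J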